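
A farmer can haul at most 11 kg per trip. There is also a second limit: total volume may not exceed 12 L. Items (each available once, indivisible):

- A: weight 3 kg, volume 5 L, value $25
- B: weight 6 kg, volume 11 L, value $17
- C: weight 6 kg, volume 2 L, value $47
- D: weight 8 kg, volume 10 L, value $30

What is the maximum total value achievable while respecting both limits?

$72

Feasible sets respecting both limits:
- A+C: weight 9, volume 7, value 72
- C: weight 6, volume 2, value 47
- D: weight 8, volume 10, value 30
Best: $72.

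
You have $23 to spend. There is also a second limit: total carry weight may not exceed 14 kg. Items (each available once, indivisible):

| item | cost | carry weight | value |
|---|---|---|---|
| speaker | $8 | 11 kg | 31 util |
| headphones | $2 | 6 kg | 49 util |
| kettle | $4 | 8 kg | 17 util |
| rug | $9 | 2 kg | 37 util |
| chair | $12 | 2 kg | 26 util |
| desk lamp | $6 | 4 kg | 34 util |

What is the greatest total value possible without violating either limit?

Feasible sets respecting both limits:
- headphones+rug+desk lamp: cost 17, carry weight 12, value 120
- headphones+rug+chair: cost 23, carry weight 10, value 112
- headphones+chair+desk lamp: cost 20, carry weight 12, value 109
Best: 120 util.

120 util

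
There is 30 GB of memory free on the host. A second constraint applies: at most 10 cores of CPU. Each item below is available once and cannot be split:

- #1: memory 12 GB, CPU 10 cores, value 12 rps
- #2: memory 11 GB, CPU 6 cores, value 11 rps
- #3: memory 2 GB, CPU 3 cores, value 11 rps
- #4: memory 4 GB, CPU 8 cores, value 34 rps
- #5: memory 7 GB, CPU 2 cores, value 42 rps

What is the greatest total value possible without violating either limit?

Feasible sets respecting both limits:
- #4+#5: memory 11, CPU 10, value 76
- #2+#5: memory 18, CPU 8, value 53
- #3+#5: memory 9, CPU 5, value 53
Best: 76 rps.

76 rps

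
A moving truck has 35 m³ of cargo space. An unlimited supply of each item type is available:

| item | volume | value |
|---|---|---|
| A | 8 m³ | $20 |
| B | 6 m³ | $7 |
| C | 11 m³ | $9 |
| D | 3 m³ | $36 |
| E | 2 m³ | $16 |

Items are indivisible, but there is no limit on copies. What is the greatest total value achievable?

$412

Best value-per-unit is D at 36/3; filling with it alone gives 11×36 = 396.
Optimal mix: 11×D + 1×E → volume 35, value 412.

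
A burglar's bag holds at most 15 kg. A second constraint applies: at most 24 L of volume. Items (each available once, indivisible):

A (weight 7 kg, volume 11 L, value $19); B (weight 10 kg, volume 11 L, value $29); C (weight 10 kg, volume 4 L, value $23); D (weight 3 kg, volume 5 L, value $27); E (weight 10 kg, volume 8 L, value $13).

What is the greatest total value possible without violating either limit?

$56

Feasible sets respecting both limits:
- B+D: weight 13, volume 16, value 56
- C+D: weight 13, volume 9, value 50
- A+D: weight 10, volume 16, value 46
Best: $56.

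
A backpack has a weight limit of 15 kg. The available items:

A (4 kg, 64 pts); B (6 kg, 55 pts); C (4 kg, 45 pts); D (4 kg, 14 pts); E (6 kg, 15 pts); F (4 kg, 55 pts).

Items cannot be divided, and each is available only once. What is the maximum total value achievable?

Check high-value combinations within 15 kg:
- A+B+F: weight 4+6+4=14, value 64+55+55=174
- A+C+F: weight 4+4+4=12, value 64+45+55=164
- A+B+C: weight 4+6+4=14, value 64+55+45=164
- B+C+F: weight 6+4+4=14, value 55+45+55=155
- A+E+F: weight 4+6+4=14, value 64+15+55=134
Best: 174 pts.

174 pts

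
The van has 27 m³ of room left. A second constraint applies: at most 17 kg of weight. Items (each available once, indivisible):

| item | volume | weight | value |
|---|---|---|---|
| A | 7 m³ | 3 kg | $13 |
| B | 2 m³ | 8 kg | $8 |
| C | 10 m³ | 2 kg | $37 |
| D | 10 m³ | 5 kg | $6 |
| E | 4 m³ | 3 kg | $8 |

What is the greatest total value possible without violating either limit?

Feasible sets respecting both limits:
- A+B+C+E: volume 23, weight 16, value 66
- A+B+C: volume 19, weight 13, value 58
- A+C+E: volume 21, weight 8, value 58
- A+C+D: volume 27, weight 10, value 56
Best: $66.

$66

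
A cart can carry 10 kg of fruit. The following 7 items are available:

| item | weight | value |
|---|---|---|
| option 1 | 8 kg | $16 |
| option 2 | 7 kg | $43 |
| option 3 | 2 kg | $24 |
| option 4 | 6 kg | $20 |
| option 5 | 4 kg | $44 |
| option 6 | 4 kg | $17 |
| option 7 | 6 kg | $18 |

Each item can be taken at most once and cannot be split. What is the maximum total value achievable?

$85

Check high-value combinations within 10 kg:
- option 3+option 5+option 6: weight 2+4+4=10, value 24+44+17=85
- option 3+option 5: weight 2+4=6, value 24+44=68
- option 2+option 3: weight 7+2=9, value 43+24=67
- option 4+option 5: weight 6+4=10, value 20+44=64
Best: $85.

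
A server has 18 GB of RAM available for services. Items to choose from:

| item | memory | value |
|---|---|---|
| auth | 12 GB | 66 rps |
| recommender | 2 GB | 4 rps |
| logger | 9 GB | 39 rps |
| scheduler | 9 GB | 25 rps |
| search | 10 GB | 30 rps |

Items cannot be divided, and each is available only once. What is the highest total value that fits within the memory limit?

Check high-value combinations within 18 GB:
- auth+recommender: memory 12+2=14, value 66+4=70
- auth: memory 12, value 66
- logger+scheduler: memory 9+9=18, value 39+25=64
- recommender+logger: memory 2+9=11, value 4+39=43
Best: 70 rps.

70 rps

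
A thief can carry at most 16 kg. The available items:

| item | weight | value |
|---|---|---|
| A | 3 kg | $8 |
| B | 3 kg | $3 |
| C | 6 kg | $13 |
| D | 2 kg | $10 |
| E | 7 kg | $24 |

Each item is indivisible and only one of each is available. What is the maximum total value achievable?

This is a 0/1 knapsack; check combinations near the capacity.
- C+D+E: weight 6+2+7=15, value 13+10+24=47
- A+B+D+E: weight 3+3+2+7=15, value 8+3+10+24=45
- A+C+E: weight 3+6+7=16, value 8+13+24=45
- A+D+E: weight 3+2+7=12, value 8+10+24=42
Best: $47.

$47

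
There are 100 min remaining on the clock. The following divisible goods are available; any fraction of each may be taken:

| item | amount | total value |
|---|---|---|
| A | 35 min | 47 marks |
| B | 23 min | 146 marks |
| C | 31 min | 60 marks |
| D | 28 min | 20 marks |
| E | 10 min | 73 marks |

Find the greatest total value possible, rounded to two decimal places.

326.71

Take in order of value per unit:
- E (73/10 per unit): all 10 → value 73, running total 73.00
- B (146/23 per unit): all 23 → value 146, running total 219.00
- C (60/31 per unit): all 31 → value 60, running total 279.00
- A (47/35 per unit): all 35 → value 47, running total 326.00
- D (20/28 per unit): 1 of 28 → value 1×20/28 = 0.7143, running total 326.71
Total 326.71.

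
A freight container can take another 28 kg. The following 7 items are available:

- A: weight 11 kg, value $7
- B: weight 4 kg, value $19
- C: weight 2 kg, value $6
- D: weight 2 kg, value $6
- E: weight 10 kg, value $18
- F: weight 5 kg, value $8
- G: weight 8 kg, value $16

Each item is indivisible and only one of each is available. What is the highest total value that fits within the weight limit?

$65

Check high-value combinations within 28 kg:
- B+C+D+E+G: weight 4+2+2+10+8=26, value 19+6+6+18+16=65
- B+E+F+G: weight 4+10+5+8=27, value 19+18+8+16=61
- B+C+E+G: weight 4+2+10+8=24, value 19+6+18+16=59
- B+D+E+G: weight 4+2+10+8=24, value 19+6+18+16=59
- B+C+D+E+F: weight 4+2+2+10+5=23, value 19+6+6+18+8=57
Best: $65.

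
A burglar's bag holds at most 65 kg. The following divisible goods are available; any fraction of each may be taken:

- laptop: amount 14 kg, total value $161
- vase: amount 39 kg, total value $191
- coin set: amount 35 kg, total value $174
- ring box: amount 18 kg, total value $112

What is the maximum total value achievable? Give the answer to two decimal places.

437.06

Take in order of value per unit:
- laptop (161/14 per unit): all 14 → value 161, running total 161.00
- ring box (112/18 per unit): all 18 → value 112, running total 273.00
- coin set (174/35 per unit): 33 of 35 → value 33×174/35 = 164.0571, running total 437.06
Total 437.06.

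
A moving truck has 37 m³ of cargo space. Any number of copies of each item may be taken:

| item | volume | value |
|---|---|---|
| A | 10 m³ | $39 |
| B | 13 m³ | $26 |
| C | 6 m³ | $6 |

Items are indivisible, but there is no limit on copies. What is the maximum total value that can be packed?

$123

Best value-per-unit is A at 39/10; filling with it alone gives 3×39 = 117.
Optimal mix: 3×A + 1×C → volume 36, value 123.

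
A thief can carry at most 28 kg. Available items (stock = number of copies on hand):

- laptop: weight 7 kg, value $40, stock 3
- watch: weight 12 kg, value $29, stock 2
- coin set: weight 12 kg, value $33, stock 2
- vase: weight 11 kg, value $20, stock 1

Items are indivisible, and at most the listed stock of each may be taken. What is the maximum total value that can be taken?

Best selections within weight 28 and stock limits:
- 3×laptop: weight 21, value 120
- 2×laptop + 1×coin set: weight 26, value 113
- 2×laptop + 1×watch: weight 26, value 109
- 2×laptop + 1×vase: weight 25, value 100
Best: $120.

$120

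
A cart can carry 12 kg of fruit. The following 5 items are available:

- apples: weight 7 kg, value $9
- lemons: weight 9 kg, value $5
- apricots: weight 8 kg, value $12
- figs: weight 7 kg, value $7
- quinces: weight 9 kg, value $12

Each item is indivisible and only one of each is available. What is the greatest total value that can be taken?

This is a 0/1 knapsack; check combinations near the capacity.
- apricots: weight 8, value 12
- quinces: weight 9, value 12
- apples: weight 7, value 9
- figs: weight 7, value 7
Best: $12.

$12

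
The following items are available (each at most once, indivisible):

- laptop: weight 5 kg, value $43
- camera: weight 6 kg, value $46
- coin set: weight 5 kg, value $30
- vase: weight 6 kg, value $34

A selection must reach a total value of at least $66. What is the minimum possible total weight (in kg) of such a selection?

Subsets with value ≥ 66, sorted by total weight:
- laptop+coin set: weight 10, value 73
- laptop+camera: weight 11, value 89
Minimum weight: 10 kg.

10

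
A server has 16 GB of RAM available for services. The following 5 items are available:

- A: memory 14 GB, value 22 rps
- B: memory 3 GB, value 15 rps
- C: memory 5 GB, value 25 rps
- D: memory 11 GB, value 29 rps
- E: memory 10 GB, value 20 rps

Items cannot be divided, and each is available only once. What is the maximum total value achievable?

54 rps

This is a 0/1 knapsack; check combinations near the capacity.
- C+D: memory 5+11=16, value 25+29=54
- C+E: memory 5+10=15, value 25+20=45
- B+D: memory 3+11=14, value 15+29=44
- B+C: memory 3+5=8, value 15+25=40
Best: 54 rps.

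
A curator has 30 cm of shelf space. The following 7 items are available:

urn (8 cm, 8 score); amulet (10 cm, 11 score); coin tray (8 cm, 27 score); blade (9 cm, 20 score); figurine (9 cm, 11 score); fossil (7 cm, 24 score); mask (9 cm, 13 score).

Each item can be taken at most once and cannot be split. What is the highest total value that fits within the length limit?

Check high-value combinations within 30 cm:
- coin tray+blade+fossil: length 8+9+7=24, value 27+20+24=71
- coin tray+fossil+mask: length 8+7+9=24, value 27+24+13=64
- coin tray+figurine+fossil: length 8+9+7=24, value 27+11+24=62
- amulet+coin tray+fossil: length 10+8+7=25, value 11+27+24=62
Best: 71 score.

71 score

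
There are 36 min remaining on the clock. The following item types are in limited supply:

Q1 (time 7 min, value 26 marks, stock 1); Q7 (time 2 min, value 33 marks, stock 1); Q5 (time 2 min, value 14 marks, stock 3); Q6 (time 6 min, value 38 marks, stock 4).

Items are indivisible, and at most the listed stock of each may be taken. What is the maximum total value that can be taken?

227 marks

Best selections within time 36 and stock limits:
- 1×Q7 + 3×Q5 + 4×Q6: time 32, value 227
- 1×Q1 + 1×Q7 + 1×Q5 + 4×Q6: time 35, value 225
Best: 227 marks.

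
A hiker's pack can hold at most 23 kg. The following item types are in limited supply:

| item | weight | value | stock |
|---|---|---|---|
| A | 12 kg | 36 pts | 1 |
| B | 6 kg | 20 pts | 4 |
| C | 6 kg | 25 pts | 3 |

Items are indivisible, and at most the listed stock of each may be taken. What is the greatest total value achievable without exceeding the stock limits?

75 pts

Top feasible selections:
- 3×C: weight 18, value 75
- 1×B + 2×C: weight 18, value 70
- 2×B + 1×C: weight 18, value 65
Best: 75 pts.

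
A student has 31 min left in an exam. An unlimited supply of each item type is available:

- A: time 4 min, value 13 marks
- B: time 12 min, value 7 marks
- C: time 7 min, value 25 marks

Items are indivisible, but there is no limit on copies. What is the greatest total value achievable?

Best value-per-unit is C at 25/7; filling with it alone gives 4×25 = 100.
Optimal mix: 6×A + 1×C → time 31, value 103.

103 marks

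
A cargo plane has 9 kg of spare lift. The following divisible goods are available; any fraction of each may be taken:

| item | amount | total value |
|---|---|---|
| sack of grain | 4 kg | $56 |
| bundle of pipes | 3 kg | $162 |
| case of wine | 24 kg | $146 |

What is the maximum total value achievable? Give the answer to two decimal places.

Take in order of value per unit:
- bundle of pipes (162/3 per unit): all 3 → value 162, running total 162.00
- sack of grain (56/4 per unit): all 4 → value 56, running total 218.00
- case of wine (146/24 per unit): 2 of 24 → value 2×146/24 = 12.1667, running total 230.17
Total 230.17.

230.17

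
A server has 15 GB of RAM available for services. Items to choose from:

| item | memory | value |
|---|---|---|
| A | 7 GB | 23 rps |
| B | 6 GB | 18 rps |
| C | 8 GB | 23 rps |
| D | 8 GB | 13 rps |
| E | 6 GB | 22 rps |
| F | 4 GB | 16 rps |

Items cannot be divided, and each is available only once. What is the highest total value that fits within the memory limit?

46 rps

Check high-value combinations within 15 GB:
- A+C: memory 7+8=15, value 23+23=46
- A+E: memory 7+6=13, value 23+22=45
- C+E: memory 8+6=14, value 23+22=45
Best: 46 rps.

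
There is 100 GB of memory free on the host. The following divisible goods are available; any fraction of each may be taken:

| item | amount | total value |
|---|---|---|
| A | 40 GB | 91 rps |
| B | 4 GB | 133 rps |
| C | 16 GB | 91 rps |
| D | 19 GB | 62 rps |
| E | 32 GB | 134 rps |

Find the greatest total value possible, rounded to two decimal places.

485.98

Take in order of value per unit:
- B (133/4 per unit): all 4 → value 133, running total 133.00
- C (91/16 per unit): all 16 → value 91, running total 224.00
- E (134/32 per unit): all 32 → value 134, running total 358.00
- D (62/19 per unit): all 19 → value 62, running total 420.00
- A (91/40 per unit): 29 of 40 → value 29×91/40 = 65.9750, running total 485.98
Total 485.98.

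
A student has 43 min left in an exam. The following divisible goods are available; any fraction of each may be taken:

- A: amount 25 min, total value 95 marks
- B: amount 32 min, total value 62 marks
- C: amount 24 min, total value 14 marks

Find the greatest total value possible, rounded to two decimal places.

129.88

Take in order of value per unit:
- A (95/25 per unit): all 25 → value 95, running total 95.00
- B (62/32 per unit): 18 of 32 → value 18×62/32 = 34.8750, running total 129.88
Total 129.88.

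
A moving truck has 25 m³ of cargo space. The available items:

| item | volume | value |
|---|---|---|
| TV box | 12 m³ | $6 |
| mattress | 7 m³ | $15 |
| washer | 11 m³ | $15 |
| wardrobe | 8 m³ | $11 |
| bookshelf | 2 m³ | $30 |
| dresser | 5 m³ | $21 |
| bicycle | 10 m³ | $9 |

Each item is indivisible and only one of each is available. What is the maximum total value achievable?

Check high-value combinations within 25 m³:
- mattress+washer+bookshelf+dresser: volume 7+11+2+5=25, value 15+15+30+21=81
- mattress+wardrobe+bookshelf+dresser: volume 7+8+2+5=22, value 15+11+30+21=77
- mattress+bookshelf+dresser+bicycle: volume 7+2+5+10=24, value 15+30+21+9=75
- wardrobe+bookshelf+dresser+bicycle: volume 8+2+5+10=25, value 11+30+21+9=71
- mattress+bookshelf+dresser: volume 7+2+5=14, value 15+30+21=66
Best: $81.

$81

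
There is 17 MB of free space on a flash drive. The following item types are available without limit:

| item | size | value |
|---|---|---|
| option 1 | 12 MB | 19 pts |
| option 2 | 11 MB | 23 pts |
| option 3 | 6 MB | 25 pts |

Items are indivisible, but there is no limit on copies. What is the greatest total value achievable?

Best value-per-unit is option 3 at 25/6, and filling with it alone uses size 2×6=12. No mix of the others beats 2×25 = 50.

50 pts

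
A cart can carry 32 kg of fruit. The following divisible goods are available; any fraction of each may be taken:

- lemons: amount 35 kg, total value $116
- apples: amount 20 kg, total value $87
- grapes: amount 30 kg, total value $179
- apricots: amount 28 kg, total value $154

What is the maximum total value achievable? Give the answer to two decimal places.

190.00

Take in order of value per unit:
- grapes (179/30 per unit): all 30 → value 179, running total 179.00
- apricots (154/28 per unit): 2 of 28 → value 2×154/28 = 11.0000, running total 190.00
Total 190.00.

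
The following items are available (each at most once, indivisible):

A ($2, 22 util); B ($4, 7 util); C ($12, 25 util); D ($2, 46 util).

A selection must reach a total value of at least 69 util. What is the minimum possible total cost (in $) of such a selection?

Subsets with value ≥ 69, sorted by total cost:
- A+B+D: cost 8, value 75
- C+D: cost 14, value 71
- A+C+D: cost 16, value 93
- B+C+D: cost 18, value 78
Minimum cost: 8 $.

8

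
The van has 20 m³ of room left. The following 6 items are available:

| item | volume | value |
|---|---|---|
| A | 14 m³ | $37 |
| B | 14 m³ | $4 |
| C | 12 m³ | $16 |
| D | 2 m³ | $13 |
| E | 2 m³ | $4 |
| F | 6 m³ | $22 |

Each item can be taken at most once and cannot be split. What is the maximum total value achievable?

Check high-value combinations within 20 m³:
- A+F: volume 14+6=20, value 37+22=59
- A+D+E: volume 14+2+2=18, value 37+13+4=54
- C+D+F: volume 12+2+6=20, value 16+13+22=51
Best: $59.

$59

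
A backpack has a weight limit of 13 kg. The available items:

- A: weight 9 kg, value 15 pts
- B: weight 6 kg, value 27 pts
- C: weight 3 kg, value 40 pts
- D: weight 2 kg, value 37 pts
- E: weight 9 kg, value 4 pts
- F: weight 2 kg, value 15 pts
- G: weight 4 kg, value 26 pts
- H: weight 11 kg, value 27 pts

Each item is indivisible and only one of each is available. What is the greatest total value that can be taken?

119 pts

Check high-value combinations within 13 kg:
- B+C+D+F: weight 6+3+2+2=13, value 27+40+37+15=119
- C+D+F+G: weight 3+2+2+4=11, value 40+37+15+26=118
- B+C+D: weight 6+3+2=11, value 27+40+37=104
- C+D+G: weight 3+2+4=9, value 40+37+26=103
- B+C+G: weight 6+3+4=13, value 27+40+26=93
Best: 119 pts.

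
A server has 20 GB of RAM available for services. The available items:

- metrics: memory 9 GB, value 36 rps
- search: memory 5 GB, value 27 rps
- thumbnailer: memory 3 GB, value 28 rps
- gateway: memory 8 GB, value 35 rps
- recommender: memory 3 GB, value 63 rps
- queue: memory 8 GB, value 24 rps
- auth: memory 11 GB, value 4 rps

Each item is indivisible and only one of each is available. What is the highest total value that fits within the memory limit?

This is a 0/1 knapsack; check combinations near the capacity.
- metrics+search+thumbnailer+recommender: memory 9+5+3+3=20, value 36+27+28+63=154
- search+thumbnailer+gateway+recommender: memory 5+3+8+3=19, value 27+28+35+63=153
- search+thumbnailer+recommender+queue: memory 5+3+3+8=19, value 27+28+63+24=142
- metrics+gateway+recommender: memory 9+8+3=20, value 36+35+63=134
Best: 154 rps.

154 rps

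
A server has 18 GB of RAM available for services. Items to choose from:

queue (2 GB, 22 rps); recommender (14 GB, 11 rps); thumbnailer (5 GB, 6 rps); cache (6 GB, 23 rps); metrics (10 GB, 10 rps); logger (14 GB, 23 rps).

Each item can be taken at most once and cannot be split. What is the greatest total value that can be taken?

55 rps

Check high-value combinations within 18 GB:
- queue+cache+metrics: memory 2+6+10=18, value 22+23+10=55
- queue+thumbnailer+cache: memory 2+5+6=13, value 22+6+23=51
- queue+cache: memory 2+6=8, value 22+23=45
- queue+logger: memory 2+14=16, value 22+23=45
- queue+thumbnailer+metrics: memory 2+5+10=17, value 22+6+10=38
Best: 55 rps.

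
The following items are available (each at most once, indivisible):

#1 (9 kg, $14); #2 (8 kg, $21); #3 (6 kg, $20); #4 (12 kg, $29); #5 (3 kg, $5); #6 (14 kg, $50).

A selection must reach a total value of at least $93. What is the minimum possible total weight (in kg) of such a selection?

31

Subsets with value ≥ 93, sorted by total weight:
- #2+#3+#5+#6: weight 31, value 96
- #3+#4+#6: weight 32, value 99
Minimum weight: 31 kg.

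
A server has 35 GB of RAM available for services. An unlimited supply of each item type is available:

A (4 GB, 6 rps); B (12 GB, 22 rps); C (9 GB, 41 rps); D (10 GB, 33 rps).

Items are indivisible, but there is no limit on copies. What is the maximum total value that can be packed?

Best value-per-unit is C at 41/9; filling with it alone gives 3×41 = 123.
Optimal mix: 2×A + 3×C → memory 35, value 135.

135 rps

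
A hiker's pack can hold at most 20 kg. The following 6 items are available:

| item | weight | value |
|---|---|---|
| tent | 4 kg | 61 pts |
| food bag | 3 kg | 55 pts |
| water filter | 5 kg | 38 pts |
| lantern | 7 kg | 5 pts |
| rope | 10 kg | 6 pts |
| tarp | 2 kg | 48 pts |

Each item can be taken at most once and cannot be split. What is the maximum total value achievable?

Check high-value combinations within 20 kg:
- tent+food bag+water filter+tarp: weight 4+3+5+2=14, value 61+55+38+48=202
- tent+food bag+rope+tarp: weight 4+3+10+2=19, value 61+55+6+48=170
- tent+food bag+lantern+tarp: weight 4+3+7+2=16, value 61+55+5+48=169
- tent+food bag+tarp: weight 4+3+2=9, value 61+55+48=164
Best: 202 pts.

202 pts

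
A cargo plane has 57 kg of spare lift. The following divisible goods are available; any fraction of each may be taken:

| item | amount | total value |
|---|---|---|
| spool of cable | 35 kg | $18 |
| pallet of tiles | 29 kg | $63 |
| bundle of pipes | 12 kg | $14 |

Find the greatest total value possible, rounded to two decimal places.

Take in order of value per unit:
- pallet of tiles (63/29 per unit): all 29 → value 63, running total 63.00
- bundle of pipes (14/12 per unit): all 12 → value 14, running total 77.00
- spool of cable (18/35 per unit): 16 of 35 → value 16×18/35 = 8.2286, running total 85.23
Total 85.23.

85.23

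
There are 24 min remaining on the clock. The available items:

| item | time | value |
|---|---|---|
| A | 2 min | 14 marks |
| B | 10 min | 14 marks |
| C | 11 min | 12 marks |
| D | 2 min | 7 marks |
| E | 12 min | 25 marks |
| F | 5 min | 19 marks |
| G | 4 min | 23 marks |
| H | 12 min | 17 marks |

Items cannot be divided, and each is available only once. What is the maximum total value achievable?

81 marks

Check high-value combinations within 24 min:
- A+E+F+G: time 2+12+5+4=23, value 14+25+19+23=81
- A+B+D+F+G: time 2+10+2+5+4=23, value 14+14+7+19+23=77
- A+C+D+F+G: time 2+11+2+5+4=24, value 14+12+7+19+23=75
- D+E+F+G: time 2+12+5+4=23, value 7+25+19+23=74
- A+F+G+H: time 2+5+4+12=23, value 14+19+23+17=73
Best: 81 marks.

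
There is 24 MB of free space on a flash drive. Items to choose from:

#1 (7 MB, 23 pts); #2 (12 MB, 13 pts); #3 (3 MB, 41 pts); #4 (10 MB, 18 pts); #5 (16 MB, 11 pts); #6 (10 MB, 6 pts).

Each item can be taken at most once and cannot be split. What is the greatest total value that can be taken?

82 pts

Check high-value combinations within 24 MB:
- #1+#3+#4: size 7+3+10=20, value 23+41+18=82
- #1+#2+#3: size 7+12+3=22, value 23+13+41=77
- #1+#3+#6: size 7+3+10=20, value 23+41+6=70
- #3+#4+#6: size 3+10+10=23, value 41+18+6=65
- #1+#3: size 7+3=10, value 23+41=64
Best: 82 pts.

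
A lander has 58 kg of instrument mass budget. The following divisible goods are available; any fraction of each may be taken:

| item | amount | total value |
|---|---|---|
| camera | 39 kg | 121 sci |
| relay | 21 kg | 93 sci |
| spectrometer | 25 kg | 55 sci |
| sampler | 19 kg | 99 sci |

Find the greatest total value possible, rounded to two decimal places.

Take in order of value per unit:
- sampler (99/19 per unit): all 19 → value 99, running total 99.00
- relay (93/21 per unit): all 21 → value 93, running total 192.00
- camera (121/39 per unit): 18 of 39 → value 18×121/39 = 55.8462, running total 247.85
Total 247.85.

247.85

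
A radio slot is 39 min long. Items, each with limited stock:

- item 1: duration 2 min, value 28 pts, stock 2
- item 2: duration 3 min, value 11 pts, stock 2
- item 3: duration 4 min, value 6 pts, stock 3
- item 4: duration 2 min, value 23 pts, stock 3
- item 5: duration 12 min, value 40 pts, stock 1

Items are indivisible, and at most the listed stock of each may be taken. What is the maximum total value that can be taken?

199 pts

Top feasible selections:
- 2×item 1 + 2×item 2 + 2×item 3 + 3×item 4 + 1×item 5: duration 36, value 199
- 2×item 1 + 1×item 2 + 3×item 3 + 3×item 4 + 1×item 5: duration 37, value 194
- 2×item 1 + 2×item 2 + 1×item 3 + 3×item 4 + 1×item 5: duration 32, value 193
- 2×item 1 + 1×item 2 + 2×item 3 + 3×item 4 + 1×item 5: duration 33, value 188
Best: 199 pts.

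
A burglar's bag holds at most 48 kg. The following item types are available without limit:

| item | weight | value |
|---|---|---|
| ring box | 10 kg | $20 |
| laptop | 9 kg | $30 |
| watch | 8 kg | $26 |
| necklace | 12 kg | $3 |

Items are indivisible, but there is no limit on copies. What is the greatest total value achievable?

Best value-per-unit is laptop at 30/9; filling with it alone gives 5×30 = 150.
Optimal mix: 6×watch → weight 48, value 156.

$156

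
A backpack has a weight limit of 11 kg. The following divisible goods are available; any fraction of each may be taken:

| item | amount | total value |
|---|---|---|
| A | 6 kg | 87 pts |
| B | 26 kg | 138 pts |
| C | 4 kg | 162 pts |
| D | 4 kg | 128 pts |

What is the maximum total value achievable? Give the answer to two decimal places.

Take in order of value per unit:
- C (162/4 per unit): all 4 → value 162, running total 162.00
- D (128/4 per unit): all 4 → value 128, running total 290.00
- A (87/6 per unit): 3 of 6 → value 3×87/6 = 43.5000, running total 333.50
Total 333.50.

333.50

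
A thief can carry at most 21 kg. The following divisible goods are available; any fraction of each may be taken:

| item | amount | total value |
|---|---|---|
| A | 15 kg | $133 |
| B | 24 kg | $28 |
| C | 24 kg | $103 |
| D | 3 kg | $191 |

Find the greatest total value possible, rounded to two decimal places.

Take in order of value per unit:
- D (191/3 per unit): all 3 → value 191, running total 191.00
- A (133/15 per unit): all 15 → value 133, running total 324.00
- C (103/24 per unit): 3 of 24 → value 3×103/24 = 12.8750, running total 336.88
Total 336.88.

336.88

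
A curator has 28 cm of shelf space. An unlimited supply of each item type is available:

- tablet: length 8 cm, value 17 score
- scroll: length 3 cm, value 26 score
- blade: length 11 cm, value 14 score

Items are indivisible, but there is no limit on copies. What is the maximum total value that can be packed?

234 score

Best value-per-unit is scroll at 26/3, and filling with it alone uses length 9×3=27. No mix of the others beats 9×26 = 234.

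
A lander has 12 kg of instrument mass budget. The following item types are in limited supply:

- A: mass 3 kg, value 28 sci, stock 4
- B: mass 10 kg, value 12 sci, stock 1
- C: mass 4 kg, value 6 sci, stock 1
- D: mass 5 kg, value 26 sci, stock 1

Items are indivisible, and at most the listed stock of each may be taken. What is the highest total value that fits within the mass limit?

112 sci

Best selections within mass 12 and stock limits:
- 4×A: mass 12, value 112
- 3×A: mass 9, value 84
- 2×A + 1×D: mass 11, value 82
- 2×A + 1×C: mass 10, value 62
Best: 112 sci.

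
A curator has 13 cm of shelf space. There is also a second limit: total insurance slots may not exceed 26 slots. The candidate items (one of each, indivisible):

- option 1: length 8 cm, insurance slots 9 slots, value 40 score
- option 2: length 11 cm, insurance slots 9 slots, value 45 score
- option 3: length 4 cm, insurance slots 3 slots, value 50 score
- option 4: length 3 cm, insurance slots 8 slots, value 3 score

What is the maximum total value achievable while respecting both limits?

Feasible sets respecting both limits:
- option 1+option 3: length 12, insurance slots 12, value 90
- option 3+option 4: length 7, insurance slots 11, value 53
- option 3: length 4, insurance slots 3, value 50
Best: 90 score.

90 score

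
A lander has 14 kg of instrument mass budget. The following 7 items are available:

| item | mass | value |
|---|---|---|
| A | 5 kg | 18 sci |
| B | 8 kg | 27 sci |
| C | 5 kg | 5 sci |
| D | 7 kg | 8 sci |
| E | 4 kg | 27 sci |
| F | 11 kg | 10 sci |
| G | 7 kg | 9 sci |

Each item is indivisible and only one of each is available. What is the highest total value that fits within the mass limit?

This is a 0/1 knapsack; check combinations near the capacity.
- B+E: mass 8+4=12, value 27+27=54
- A+C+E: mass 5+5+4=14, value 18+5+27=50
- A+E: mass 5+4=9, value 18+27=45
Best: 54 sci.

54 sci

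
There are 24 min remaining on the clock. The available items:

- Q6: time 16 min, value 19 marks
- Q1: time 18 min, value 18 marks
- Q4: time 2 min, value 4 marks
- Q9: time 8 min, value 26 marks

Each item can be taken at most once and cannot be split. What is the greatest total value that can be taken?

45 marks

Check high-value combinations within 24 min:
- Q6+Q9: time 16+8=24, value 19+26=45
- Q4+Q9: time 2+8=10, value 4+26=30
- Q9: time 8, value 26
Best: 45 marks.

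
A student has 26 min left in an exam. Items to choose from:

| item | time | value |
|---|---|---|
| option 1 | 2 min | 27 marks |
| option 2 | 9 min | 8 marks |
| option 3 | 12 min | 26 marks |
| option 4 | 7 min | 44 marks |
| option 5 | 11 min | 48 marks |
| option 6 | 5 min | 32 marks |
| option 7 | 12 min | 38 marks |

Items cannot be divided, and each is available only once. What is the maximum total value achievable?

Check high-value combinations within 26 min:
- option 1+option 4+option 5+option 6: time 2+7+11+5=25, value 27+44+48+32=151
- option 1+option 4+option 6+option 7: time 2+7+5+12=26, value 27+44+32+38=141
- option 1+option 3+option 4+option 6: time 2+12+7+5=26, value 27+26+44+32=129
- option 4+option 5+option 6: time 7+11+5=23, value 44+48+32=124
Best: 151 marks.

151 marks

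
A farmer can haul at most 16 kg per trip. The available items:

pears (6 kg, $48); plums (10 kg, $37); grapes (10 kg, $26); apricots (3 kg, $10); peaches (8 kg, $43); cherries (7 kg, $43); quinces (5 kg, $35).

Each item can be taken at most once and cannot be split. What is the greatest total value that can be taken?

Check high-value combinations within 16 kg:
- pears+apricots+cherries: weight 6+3+7=16, value 48+10+43=101
- pears+apricots+quinces: weight 6+3+5=14, value 48+10+35=93
- pears+cherries: weight 6+7=13, value 48+43=91
- pears+peaches: weight 6+8=14, value 48+43=91
- apricots+cherries+quinces: weight 3+7+5=15, value 10+43+35=88
Best: $101.

$101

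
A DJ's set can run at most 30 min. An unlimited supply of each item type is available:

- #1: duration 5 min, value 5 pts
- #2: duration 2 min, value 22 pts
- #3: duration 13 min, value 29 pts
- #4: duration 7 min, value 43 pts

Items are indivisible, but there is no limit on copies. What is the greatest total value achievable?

Best value-per-unit is #2 at 22/2, and filling with it alone uses duration 15×2=30. No mix of the others beats 15×22 = 330.

330 pts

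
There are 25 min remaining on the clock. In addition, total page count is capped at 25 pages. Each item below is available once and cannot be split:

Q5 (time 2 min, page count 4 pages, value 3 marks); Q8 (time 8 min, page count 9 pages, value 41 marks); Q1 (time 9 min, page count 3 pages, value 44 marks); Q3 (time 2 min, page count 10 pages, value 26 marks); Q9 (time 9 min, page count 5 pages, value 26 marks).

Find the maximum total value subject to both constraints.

111 marks

Feasible sets respecting both limits:
- Q8+Q1+Q3: time 19, page count 22, value 111
- Q5+Q1+Q3+Q9: time 22, page count 22, value 99
- Q1+Q3+Q9: time 20, page count 18, value 96
- Q8+Q3+Q9: time 19, page count 24, value 93
Best: 111 marks.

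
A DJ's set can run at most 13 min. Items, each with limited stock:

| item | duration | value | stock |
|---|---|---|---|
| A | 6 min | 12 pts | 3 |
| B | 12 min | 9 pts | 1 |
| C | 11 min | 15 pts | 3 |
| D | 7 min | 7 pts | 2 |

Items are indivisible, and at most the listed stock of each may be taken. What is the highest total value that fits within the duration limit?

Best selections within duration 13 and stock limits:
- 2×A: duration 12, value 24
- 1×A + 1×D: duration 13, value 19
- 1×C: duration 11, value 15
- 1×A: duration 6, value 12
Best: 24 pts.

24 pts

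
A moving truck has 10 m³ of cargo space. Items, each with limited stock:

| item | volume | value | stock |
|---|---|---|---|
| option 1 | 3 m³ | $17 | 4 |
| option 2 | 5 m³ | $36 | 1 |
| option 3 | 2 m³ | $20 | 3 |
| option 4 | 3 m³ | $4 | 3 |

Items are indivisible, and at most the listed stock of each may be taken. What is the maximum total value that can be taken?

Top feasible selections:
- 1×option 1 + 3×option 3: volume 9, value 77
- 1×option 2 + 2×option 3: volume 9, value 76
- 2×option 1 + 2×option 3: volume 10, value 74
Best: $77.

$77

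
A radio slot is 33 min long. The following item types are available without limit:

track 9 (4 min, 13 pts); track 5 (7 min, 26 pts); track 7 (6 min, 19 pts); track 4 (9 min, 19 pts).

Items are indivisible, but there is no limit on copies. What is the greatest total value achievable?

Best value-per-unit is track 5 at 26/7; filling with it alone gives 4×26 = 104.
Optimal mix: 3×track 9 + 3×track 5 → duration 33, value 117.

117 pts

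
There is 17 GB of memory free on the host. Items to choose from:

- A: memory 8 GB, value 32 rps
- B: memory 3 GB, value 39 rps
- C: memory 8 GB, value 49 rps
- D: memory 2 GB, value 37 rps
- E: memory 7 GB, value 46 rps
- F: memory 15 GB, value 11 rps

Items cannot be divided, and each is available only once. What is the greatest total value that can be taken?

Check high-value combinations within 17 GB:
- C+D+E: memory 8+2+7=17, value 49+37+46=132
- B+C+D: memory 3+8+2=13, value 39+49+37=125
- B+D+E: memory 3+2+7=12, value 39+37+46=122
- A+D+E: memory 8+2+7=17, value 32+37+46=115
- A+B+D: memory 8+3+2=13, value 32+39+37=108
Best: 132 rps.

132 rps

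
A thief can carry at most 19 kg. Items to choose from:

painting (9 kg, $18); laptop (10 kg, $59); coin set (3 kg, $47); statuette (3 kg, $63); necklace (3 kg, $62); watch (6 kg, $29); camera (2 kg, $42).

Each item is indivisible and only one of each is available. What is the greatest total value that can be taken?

Check high-value combinations within 19 kg:
- coin set+statuette+necklace+watch+camera: weight 3+3+3+6+2=17, value 47+63+62+29+42=243
- laptop+coin set+statuette+necklace: weight 10+3+3+3=19, value 59+47+63+62=231
- laptop+statuette+necklace+camera: weight 10+3+3+2=18, value 59+63+62+42=226
- coin set+statuette+necklace+camera: weight 3+3+3+2=11, value 47+63+62+42=214
- laptop+coin set+statuette+camera: weight 10+3+3+2=18, value 59+47+63+42=211
Best: $243.

$243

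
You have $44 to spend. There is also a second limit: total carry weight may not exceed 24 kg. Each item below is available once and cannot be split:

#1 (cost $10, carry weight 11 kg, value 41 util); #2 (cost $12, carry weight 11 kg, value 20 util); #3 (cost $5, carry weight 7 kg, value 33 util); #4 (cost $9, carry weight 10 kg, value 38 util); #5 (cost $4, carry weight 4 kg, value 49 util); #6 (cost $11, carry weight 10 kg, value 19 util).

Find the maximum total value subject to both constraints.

Feasible sets respecting both limits:
- #1+#3+#5: cost 19, carry weight 22, value 123
- #3+#4+#5: cost 18, carry weight 21, value 120
- #4+#5+#6: cost 24, carry weight 24, value 106
- #2+#3+#5: cost 21, carry weight 22, value 102
Best: 123 util.

123 util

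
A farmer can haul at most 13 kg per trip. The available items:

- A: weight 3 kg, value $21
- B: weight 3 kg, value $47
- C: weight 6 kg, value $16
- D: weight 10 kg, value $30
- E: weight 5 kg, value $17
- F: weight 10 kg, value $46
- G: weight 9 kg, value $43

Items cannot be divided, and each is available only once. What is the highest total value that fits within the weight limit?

$93

Check high-value combinations within 13 kg:
- B+F: weight 3+10=13, value 47+46=93
- B+G: weight 3+9=12, value 47+43=90
- A+B+E: weight 3+3+5=11, value 21+47+17=85
- A+B+C: weight 3+3+6=12, value 21+47+16=84
Best: $93.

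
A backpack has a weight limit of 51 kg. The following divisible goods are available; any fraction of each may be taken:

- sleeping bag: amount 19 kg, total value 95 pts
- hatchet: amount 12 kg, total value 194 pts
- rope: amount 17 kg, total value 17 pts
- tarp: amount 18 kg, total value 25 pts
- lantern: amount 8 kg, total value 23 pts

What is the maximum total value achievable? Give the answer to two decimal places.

328.67

Take in order of value per unit:
- hatchet (194/12 per unit): all 12 → value 194, running total 194.00
- sleeping bag (95/19 per unit): all 19 → value 95, running total 289.00
- lantern (23/8 per unit): all 8 → value 23, running total 312.00
- tarp (25/18 per unit): 12 of 18 → value 12×25/18 = 16.6667, running total 328.67
Total 328.67.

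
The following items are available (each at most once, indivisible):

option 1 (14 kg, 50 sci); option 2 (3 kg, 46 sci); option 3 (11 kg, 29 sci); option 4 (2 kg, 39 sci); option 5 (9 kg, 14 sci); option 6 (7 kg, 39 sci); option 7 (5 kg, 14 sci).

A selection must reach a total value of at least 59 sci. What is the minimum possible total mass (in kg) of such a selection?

5

Subsets with value ≥ 59, sorted by total mass:
- option 2+option 4: mass 5, value 85
- option 2+option 7: mass 8, value 60
- option 4+option 6: mass 9, value 78
Minimum mass: 5 kg.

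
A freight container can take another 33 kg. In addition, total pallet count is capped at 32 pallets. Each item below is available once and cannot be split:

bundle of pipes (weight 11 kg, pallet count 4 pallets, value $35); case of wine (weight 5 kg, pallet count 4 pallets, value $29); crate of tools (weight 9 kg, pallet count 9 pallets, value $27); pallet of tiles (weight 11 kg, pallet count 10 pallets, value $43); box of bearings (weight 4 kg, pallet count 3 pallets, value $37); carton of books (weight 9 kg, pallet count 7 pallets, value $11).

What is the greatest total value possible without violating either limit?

$144

Feasible sets respecting both limits:
- bundle of pipes+case of wine+pallet of tiles+box of bearings: weight 31, pallet count 21, value 144
- case of wine+crate of tools+pallet of tiles+box of bearings: weight 29, pallet count 26, value 136
- bundle of pipes+case of wine+crate of tools+box of bearings: weight 29, pallet count 20, value 128
Best: $144.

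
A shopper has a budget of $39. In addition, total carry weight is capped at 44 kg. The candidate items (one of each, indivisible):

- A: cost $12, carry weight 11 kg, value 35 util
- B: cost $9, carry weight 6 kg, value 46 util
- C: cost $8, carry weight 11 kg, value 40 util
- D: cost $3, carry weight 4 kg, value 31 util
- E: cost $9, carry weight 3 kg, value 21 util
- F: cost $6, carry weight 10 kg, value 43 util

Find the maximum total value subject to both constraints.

195 util

Feasible sets respecting both limits:
- A+B+C+D+F: cost 38, carry weight 42, value 195
- B+C+D+E+F: cost 35, carry weight 34, value 181
- A+B+D+E+F: cost 39, carry weight 34, value 176
- A+C+D+E+F: cost 38, carry weight 39, value 170
Best: 195 util.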